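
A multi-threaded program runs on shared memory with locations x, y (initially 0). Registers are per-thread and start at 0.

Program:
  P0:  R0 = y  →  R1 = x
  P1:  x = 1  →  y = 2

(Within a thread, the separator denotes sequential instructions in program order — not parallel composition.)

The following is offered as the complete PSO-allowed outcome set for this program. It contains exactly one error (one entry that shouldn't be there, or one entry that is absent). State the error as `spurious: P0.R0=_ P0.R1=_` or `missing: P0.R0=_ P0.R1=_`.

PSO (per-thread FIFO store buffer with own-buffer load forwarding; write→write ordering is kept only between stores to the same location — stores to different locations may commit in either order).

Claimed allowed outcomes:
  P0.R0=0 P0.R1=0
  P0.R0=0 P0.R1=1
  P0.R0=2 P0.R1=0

outcome vector order: (P0.R0,P0.R1)
[PSO] allowed = {0/0 0/1 2/0 2/1}
PSO∖claimed = {2/1}

missing: P0.R0=2 P0.R1=1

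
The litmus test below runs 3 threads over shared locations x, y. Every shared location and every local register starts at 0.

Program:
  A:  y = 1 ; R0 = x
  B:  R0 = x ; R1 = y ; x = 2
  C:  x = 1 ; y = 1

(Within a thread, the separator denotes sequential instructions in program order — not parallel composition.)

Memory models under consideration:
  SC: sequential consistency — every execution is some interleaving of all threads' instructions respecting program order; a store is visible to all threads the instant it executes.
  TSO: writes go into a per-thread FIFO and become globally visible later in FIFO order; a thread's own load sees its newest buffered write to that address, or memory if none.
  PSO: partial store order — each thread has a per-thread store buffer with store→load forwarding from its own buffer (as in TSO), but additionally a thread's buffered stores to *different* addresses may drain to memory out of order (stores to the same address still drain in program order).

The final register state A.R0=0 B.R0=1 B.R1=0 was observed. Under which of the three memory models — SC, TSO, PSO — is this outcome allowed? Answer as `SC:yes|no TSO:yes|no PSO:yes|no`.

outcome vector order: (A.R0,B.R0,B.R1)
under SC → 0/0/0 0/0/1 0/1/1 1/0/0 1/0/1 1/1/0 1/1/1 2/0/0 2/0/1 2/1/0 2/1/1
under TSO → 0/0/0 0/0/1 0/1/0 0/1/1 1/0/0 1/0/1 1/1/0 1/1/1 2/0/0 2/0/1 2/1/0 2/1/1
under PSO → 0/0/0 0/0/1 0/1/0 0/1/1 1/0/0 1/0/1 1/1/0 1/1/1 2/0/0 2/0/1 2/1/0 2/1/1
target 0/1/0 ∈ {TSO,PSO}

SC:no TSO:yes PSO:yes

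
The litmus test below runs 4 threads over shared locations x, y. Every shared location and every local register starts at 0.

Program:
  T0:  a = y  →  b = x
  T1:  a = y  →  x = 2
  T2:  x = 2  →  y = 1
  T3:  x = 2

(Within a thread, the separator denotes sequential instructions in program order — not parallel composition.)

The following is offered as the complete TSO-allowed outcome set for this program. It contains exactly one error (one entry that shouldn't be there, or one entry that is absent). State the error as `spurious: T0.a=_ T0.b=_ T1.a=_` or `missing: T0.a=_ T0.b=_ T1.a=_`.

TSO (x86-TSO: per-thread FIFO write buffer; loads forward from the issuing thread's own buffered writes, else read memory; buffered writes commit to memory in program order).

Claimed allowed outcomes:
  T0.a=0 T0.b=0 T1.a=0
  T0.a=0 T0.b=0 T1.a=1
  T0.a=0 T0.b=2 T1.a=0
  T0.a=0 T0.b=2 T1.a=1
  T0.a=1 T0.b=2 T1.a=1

outcome vector order: (T0.a,T0.b,T1.a)
TSO: 6 outcomes — {000, 001, 020, 021, 120, 121}
TSO∖claimed = {120}

missing: T0.a=1 T0.b=2 T1.a=0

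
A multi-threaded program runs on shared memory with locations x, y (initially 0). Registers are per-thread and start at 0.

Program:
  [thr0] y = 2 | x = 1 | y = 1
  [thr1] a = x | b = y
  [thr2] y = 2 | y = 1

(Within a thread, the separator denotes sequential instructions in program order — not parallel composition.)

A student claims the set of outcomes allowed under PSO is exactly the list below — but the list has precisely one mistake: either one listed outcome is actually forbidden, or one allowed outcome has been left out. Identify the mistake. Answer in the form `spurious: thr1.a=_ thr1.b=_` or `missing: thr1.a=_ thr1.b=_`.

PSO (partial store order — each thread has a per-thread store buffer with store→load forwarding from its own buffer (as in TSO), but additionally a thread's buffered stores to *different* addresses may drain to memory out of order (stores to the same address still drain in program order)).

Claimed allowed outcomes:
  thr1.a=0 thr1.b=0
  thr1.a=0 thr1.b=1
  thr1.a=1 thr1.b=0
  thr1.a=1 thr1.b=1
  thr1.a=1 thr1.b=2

outcome vector order: (thr1.a,thr1.b)
under PSO → 00 01 02 10 11 12
PSO∖claimed = {02}

missing: thr1.a=0 thr1.b=2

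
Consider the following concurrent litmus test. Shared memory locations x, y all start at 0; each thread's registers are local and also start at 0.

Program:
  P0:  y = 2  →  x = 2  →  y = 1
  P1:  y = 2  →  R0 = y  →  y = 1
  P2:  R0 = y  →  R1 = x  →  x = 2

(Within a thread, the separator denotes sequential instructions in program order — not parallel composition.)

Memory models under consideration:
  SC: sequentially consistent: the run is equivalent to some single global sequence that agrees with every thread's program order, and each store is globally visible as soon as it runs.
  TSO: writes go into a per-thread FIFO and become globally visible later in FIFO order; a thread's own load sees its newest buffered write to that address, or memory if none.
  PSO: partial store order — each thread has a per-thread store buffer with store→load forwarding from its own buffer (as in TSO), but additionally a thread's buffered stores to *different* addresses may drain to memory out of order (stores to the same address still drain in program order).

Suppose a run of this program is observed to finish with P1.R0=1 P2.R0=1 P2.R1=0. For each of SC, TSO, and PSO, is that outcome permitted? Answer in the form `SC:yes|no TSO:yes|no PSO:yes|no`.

SC:no TSO:no PSO:yes

outcome vector order: (P1.R0,P2.R0,P2.R1)
under SC → 1/0/0 1/0/2 1/1/2 1/2/0 1/2/2 2/0/0 2/0/2 2/1/0 2/1/2 2/2/0 2/2/2
under TSO → 1/0/0 1/0/2 1/1/2 1/2/0 1/2/2 2/0/0 2/0/2 2/1/0 2/1/2 2/2/0 2/2/2
under PSO → 1/0/0 1/0/2 1/1/0 1/1/2 1/2/0 1/2/2 2/0/0 2/0/2 2/1/0 2/1/2 2/2/0 2/2/2
target 1/1/0 ∈ {PSO}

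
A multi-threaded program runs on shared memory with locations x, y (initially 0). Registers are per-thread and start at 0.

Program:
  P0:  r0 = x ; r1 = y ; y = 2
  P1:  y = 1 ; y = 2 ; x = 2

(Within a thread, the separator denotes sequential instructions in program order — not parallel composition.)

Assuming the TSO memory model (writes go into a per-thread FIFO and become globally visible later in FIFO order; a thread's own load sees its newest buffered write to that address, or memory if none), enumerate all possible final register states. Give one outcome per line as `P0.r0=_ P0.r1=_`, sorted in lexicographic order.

P0.r0=0 P0.r1=0
P0.r0=0 P0.r1=1
P0.r0=0 P0.r1=2
P0.r0=2 P0.r1=2

outcome vector order: (P0.r0,P0.r1)
|TSO outcomes| = 4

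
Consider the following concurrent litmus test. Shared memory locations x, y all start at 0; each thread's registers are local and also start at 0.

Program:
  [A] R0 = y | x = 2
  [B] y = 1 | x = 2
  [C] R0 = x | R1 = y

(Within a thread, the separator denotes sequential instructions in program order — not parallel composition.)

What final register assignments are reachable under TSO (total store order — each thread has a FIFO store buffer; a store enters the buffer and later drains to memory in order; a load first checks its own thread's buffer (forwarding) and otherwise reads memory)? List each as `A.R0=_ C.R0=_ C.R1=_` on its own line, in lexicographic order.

outcome vector order: (A.R0,C.R0,C.R1)
|TSO outcomes| = 7

A.R0=0 C.R0=0 C.R1=0
A.R0=0 C.R0=0 C.R1=1
A.R0=0 C.R0=2 C.R1=0
A.R0=0 C.R0=2 C.R1=1
A.R0=1 C.R0=0 C.R1=0
A.R0=1 C.R0=0 C.R1=1
A.R0=1 C.R0=2 C.R1=1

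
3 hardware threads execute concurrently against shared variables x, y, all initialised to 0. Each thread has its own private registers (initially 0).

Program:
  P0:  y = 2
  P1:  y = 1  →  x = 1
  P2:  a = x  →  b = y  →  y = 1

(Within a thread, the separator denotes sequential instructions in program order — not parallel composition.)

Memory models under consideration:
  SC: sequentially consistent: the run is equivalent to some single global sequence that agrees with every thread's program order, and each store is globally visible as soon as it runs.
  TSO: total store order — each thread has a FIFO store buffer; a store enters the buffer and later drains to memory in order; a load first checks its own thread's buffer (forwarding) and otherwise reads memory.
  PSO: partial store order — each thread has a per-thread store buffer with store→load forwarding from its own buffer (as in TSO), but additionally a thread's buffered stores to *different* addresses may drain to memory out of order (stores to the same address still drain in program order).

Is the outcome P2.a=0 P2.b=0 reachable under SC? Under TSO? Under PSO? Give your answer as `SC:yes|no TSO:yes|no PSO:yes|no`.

SC:yes TSO:yes PSO:yes

outcome vector order: (P2.a,P2.b)
under SC → 00, 01, 02, 11, 12
under TSO → 00, 01, 02, 11, 12
under PSO → 00, 01, 02, 10, 11, 12
target 00 ∈ {SC,TSO,PSO}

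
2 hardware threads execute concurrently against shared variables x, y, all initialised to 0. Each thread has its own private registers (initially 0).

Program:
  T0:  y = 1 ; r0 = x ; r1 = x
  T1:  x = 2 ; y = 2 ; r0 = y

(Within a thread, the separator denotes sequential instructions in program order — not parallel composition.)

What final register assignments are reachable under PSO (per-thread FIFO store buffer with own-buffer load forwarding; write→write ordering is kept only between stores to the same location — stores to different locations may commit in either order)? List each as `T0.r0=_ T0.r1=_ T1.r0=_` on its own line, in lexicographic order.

outcome vector order: (T0.r0,T0.r1,T1.r0)
|PSO outcomes| = 6

T0.r0=0 T0.r1=0 T1.r0=1
T0.r0=0 T0.r1=0 T1.r0=2
T0.r0=0 T0.r1=2 T1.r0=1
T0.r0=0 T0.r1=2 T1.r0=2
T0.r0=2 T0.r1=2 T1.r0=1
T0.r0=2 T0.r1=2 T1.r0=2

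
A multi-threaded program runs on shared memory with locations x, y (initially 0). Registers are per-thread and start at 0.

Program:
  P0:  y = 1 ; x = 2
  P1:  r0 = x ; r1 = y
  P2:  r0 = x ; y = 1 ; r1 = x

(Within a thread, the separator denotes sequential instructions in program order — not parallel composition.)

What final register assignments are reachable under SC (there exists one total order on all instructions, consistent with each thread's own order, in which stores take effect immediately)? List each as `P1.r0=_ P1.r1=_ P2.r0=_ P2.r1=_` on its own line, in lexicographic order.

outcome vector order: (P1.r0,P1.r1,P2.r0,P2.r1)
|SC outcomes| = 9

P1.r0=0 P1.r1=0 P2.r0=0 P2.r1=0
P1.r0=0 P1.r1=0 P2.r0=0 P2.r1=2
P1.r0=0 P1.r1=0 P2.r0=2 P2.r1=2
P1.r0=0 P1.r1=1 P2.r0=0 P2.r1=0
P1.r0=0 P1.r1=1 P2.r0=0 P2.r1=2
P1.r0=0 P1.r1=1 P2.r0=2 P2.r1=2
P1.r0=2 P1.r1=1 P2.r0=0 P2.r1=0
P1.r0=2 P1.r1=1 P2.r0=0 P2.r1=2
P1.r0=2 P1.r1=1 P2.r0=2 P2.r1=2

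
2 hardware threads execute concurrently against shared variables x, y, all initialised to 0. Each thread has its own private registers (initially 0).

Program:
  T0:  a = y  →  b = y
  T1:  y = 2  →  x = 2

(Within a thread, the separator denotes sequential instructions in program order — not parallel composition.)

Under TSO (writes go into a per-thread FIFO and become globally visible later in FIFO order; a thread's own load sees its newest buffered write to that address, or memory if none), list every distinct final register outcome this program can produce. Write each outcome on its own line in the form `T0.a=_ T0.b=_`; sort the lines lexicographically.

T0.a=0 T0.b=0
T0.a=0 T0.b=2
T0.a=2 T0.b=2

outcome vector order: (T0.a,T0.b)
|TSO outcomes| = 3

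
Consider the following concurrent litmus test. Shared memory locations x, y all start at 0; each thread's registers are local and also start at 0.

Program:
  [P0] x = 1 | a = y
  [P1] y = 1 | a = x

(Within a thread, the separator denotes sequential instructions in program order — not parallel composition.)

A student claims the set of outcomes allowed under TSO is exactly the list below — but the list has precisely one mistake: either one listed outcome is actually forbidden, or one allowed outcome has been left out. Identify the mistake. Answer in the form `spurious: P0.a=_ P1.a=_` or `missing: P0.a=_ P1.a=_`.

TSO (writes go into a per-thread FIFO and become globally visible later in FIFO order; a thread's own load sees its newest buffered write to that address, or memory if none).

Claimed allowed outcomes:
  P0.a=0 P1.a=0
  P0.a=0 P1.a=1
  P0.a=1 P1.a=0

missing: P0.a=1 P1.a=1

outcome vector order: (P0.a,P1.a)
TSO: 4 outcomes — {<0 0>, <0 1>, <1 0>, <1 1>}
TSO∖claimed = {<1 1>}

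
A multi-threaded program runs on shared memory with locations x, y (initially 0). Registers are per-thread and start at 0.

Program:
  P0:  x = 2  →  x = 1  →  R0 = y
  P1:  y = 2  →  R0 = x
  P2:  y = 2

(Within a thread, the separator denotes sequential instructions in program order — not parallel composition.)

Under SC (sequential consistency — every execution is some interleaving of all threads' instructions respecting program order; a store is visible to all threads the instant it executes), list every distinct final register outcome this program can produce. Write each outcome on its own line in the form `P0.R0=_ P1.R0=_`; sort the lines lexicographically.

P0.R0=0 P1.R0=1
P0.R0=2 P1.R0=0
P0.R0=2 P1.R0=1
P0.R0=2 P1.R0=2

outcome vector order: (P0.R0,P1.R0)
|SC outcomes| = 4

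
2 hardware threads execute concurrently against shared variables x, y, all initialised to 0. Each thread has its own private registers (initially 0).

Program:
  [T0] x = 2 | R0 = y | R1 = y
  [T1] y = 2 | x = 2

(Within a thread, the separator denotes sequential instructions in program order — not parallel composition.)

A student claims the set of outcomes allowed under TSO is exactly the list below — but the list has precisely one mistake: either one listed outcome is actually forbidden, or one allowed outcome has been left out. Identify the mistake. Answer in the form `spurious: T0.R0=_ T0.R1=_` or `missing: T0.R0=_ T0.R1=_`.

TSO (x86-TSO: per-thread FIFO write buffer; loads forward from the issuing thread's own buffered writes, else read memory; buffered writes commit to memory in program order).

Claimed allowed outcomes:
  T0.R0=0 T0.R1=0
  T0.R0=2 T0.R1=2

outcome vector order: (T0.R0,T0.R1)
TSO: 3 outcomes — {00; 02; 22}
TSO∖claimed = {02}

missing: T0.R0=0 T0.R1=2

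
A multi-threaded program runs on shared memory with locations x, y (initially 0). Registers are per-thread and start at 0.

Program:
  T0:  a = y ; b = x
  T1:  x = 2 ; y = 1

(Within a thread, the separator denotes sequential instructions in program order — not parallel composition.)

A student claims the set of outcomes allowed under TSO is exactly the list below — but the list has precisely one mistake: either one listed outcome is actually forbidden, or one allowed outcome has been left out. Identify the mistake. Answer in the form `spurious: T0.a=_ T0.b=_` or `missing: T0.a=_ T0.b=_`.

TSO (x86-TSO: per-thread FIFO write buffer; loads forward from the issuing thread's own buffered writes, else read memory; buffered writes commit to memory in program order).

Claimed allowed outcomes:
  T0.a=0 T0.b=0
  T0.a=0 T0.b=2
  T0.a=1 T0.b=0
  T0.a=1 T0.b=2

outcome vector order: (T0.a,T0.b)
[TSO] allowed = {(0,0); (0,2); (1,2)}
claimed∖TSO = {(1,0)}

spurious: T0.a=1 T0.b=0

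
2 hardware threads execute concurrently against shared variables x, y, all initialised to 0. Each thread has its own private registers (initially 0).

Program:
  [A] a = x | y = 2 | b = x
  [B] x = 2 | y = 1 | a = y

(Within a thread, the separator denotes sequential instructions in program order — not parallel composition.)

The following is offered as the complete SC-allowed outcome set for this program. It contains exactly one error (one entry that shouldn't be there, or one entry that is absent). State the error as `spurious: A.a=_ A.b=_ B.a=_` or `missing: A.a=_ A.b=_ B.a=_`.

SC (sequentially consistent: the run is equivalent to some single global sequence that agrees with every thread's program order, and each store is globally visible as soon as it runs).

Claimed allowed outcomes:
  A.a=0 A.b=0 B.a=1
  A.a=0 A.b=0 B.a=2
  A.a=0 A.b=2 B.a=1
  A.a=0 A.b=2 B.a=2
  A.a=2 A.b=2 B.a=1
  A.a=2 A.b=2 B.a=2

spurious: A.a=0 A.b=0 B.a=2

outcome vector order: (A.a,A.b,B.a)
under SC → 0/0/1, 0/2/1, 0/2/2, 2/2/1, 2/2/2
claimed∖SC = {0/0/2}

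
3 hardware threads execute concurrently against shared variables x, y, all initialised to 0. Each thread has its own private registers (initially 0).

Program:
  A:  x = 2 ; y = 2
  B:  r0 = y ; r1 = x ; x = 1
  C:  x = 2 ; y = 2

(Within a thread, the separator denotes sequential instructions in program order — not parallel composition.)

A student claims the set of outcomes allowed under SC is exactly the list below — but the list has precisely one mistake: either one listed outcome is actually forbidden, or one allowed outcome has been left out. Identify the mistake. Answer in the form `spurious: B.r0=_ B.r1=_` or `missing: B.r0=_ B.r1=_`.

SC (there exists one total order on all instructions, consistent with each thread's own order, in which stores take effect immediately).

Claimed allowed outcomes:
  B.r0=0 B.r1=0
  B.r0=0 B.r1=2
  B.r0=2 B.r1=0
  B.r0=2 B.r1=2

spurious: B.r0=2 B.r1=0

outcome vector order: (B.r0,B.r1)
under SC → <0 0> <0 2> <2 2>
claimed∖SC = {<2 0>}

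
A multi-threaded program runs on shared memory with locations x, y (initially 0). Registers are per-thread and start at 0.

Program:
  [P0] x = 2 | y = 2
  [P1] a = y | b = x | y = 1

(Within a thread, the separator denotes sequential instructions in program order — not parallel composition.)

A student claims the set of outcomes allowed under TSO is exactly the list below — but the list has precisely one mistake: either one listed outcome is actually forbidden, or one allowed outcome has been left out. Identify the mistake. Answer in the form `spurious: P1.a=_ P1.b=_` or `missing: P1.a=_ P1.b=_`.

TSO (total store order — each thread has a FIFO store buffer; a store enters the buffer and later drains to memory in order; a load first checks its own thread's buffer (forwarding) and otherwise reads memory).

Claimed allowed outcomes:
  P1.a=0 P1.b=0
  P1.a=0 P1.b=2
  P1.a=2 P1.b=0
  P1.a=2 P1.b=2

spurious: P1.a=2 P1.b=0

outcome vector order: (P1.a,P1.b)
under TSO → 0/0, 0/2, 2/2
claimed∖TSO = {2/0}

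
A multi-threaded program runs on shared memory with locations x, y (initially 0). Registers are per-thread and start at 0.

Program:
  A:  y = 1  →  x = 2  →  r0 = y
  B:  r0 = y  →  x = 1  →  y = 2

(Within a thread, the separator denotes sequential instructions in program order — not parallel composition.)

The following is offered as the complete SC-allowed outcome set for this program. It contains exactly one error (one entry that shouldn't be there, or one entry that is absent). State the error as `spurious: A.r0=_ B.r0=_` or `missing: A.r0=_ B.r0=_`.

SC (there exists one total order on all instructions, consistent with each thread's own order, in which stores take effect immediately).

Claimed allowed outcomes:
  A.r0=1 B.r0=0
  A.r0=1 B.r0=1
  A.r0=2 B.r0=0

outcome vector order: (A.r0,B.r0)
SC (4): <1 0>; <1 1>; <2 0>; <2 1>
SC∖claimed = {<2 1>}

missing: A.r0=2 B.r0=1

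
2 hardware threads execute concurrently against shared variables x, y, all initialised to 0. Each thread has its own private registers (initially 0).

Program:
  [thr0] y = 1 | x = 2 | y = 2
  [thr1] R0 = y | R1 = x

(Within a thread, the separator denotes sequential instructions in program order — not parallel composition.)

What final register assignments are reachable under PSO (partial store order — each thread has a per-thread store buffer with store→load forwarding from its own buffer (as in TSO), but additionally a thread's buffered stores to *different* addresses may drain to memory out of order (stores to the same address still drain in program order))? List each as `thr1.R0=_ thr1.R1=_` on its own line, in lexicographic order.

thr1.R0=0 thr1.R1=0
thr1.R0=0 thr1.R1=2
thr1.R0=1 thr1.R1=0
thr1.R0=1 thr1.R1=2
thr1.R0=2 thr1.R1=0
thr1.R0=2 thr1.R1=2

outcome vector order: (thr1.R0,thr1.R1)
|PSO outcomes| = 6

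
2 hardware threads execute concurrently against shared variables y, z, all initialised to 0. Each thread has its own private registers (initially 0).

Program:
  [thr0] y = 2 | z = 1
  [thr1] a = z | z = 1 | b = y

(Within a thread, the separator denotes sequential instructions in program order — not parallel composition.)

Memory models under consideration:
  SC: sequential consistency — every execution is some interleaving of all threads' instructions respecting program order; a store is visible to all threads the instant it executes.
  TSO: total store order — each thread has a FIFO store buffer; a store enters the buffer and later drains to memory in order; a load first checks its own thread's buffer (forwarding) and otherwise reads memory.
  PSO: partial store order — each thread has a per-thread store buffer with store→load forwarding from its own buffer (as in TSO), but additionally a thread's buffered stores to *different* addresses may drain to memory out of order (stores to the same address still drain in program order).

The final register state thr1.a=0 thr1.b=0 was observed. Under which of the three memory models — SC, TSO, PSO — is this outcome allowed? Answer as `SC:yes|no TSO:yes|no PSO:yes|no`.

outcome vector order: (thr1.a,thr1.b)
[SC] allowed = {00, 02, 12}
[TSO] allowed = {00, 02, 12}
[PSO] allowed = {00, 02, 10, 12}
target 00 ∈ {SC,TSO,PSO}

SC:yes TSO:yes PSO:yes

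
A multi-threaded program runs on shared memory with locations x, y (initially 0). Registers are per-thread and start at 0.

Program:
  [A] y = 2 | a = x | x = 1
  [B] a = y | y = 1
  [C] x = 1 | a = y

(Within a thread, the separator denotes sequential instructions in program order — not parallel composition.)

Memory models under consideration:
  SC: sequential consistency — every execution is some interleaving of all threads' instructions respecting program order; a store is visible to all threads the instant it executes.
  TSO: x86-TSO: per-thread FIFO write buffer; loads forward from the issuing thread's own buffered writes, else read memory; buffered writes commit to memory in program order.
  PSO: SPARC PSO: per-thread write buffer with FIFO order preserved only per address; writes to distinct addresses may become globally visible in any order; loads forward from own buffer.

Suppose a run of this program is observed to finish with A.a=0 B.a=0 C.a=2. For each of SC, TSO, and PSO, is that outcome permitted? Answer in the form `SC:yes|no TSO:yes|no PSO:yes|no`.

SC:yes TSO:yes PSO:yes

outcome vector order: (A.a,B.a,C.a)
SC (10): 0/0/1; 0/0/2; 0/2/1; 0/2/2; 1/0/0; 1/0/1; 1/0/2; 1/2/0; 1/2/1; 1/2/2
TSO (12): 0/0/0; 0/0/1; 0/0/2; 0/2/0; 0/2/1; 0/2/2; 1/0/0; 1/0/1; 1/0/2; 1/2/0; 1/2/1; 1/2/2
PSO (12): 0/0/0; 0/0/1; 0/0/2; 0/2/0; 0/2/1; 0/2/2; 1/0/0; 1/0/1; 1/0/2; 1/2/0; 1/2/1; 1/2/2
target 0/0/2 ∈ {SC,TSO,PSO}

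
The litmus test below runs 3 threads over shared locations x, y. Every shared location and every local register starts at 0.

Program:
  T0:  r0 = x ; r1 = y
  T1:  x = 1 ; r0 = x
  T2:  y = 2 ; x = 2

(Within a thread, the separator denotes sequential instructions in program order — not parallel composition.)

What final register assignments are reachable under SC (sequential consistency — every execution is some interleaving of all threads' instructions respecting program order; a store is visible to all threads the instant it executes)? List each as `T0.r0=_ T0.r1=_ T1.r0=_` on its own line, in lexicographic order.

outcome vector order: (T0.r0,T0.r1,T1.r0)
|SC outcomes| = 10

T0.r0=0 T0.r1=0 T1.r0=1
T0.r0=0 T0.r1=0 T1.r0=2
T0.r0=0 T0.r1=2 T1.r0=1
T0.r0=0 T0.r1=2 T1.r0=2
T0.r0=1 T0.r1=0 T1.r0=1
T0.r0=1 T0.r1=0 T1.r0=2
T0.r0=1 T0.r1=2 T1.r0=1
T0.r0=1 T0.r1=2 T1.r0=2
T0.r0=2 T0.r1=2 T1.r0=1
T0.r0=2 T0.r1=2 T1.r0=2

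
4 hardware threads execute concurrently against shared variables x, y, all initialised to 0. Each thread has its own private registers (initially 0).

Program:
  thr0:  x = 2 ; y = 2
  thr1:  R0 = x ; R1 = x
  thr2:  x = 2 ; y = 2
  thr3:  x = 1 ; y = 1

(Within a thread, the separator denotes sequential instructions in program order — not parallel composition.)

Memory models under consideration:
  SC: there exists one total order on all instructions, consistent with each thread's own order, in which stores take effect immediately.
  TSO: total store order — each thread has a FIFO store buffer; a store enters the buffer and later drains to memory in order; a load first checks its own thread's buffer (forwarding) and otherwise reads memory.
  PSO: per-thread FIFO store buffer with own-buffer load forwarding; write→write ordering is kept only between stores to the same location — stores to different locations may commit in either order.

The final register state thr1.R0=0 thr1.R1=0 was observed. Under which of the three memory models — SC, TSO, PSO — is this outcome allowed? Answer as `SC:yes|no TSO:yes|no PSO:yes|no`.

outcome vector order: (thr1.R0,thr1.R1)
[SC] allowed = {00 01 02 11 12 21 22}
[TSO] allowed = {00 01 02 11 12 21 22}
[PSO] allowed = {00 01 02 11 12 21 22}
target 00 ∈ {SC,TSO,PSO}

SC:yes TSO:yes PSO:yes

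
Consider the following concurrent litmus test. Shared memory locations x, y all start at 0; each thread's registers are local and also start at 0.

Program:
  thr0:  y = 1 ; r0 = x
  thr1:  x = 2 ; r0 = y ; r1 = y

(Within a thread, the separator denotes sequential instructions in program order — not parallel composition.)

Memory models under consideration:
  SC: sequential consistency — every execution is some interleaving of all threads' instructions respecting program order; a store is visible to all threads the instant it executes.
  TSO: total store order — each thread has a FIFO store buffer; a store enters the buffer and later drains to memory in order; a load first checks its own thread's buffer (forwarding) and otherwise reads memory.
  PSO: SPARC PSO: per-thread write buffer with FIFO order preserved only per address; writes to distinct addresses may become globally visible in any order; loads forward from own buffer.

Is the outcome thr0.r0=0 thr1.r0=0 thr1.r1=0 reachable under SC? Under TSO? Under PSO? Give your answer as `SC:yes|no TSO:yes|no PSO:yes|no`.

SC:no TSO:yes PSO:yes

outcome vector order: (thr0.r0,thr1.r0,thr1.r1)
[SC] allowed = {(0,1,1), (2,0,0), (2,0,1), (2,1,1)}
[TSO] allowed = {(0,0,0), (0,0,1), (0,1,1), (2,0,0), (2,0,1), (2,1,1)}
[PSO] allowed = {(0,0,0), (0,0,1), (0,1,1), (2,0,0), (2,0,1), (2,1,1)}
target (0,0,0) ∈ {TSO,PSO}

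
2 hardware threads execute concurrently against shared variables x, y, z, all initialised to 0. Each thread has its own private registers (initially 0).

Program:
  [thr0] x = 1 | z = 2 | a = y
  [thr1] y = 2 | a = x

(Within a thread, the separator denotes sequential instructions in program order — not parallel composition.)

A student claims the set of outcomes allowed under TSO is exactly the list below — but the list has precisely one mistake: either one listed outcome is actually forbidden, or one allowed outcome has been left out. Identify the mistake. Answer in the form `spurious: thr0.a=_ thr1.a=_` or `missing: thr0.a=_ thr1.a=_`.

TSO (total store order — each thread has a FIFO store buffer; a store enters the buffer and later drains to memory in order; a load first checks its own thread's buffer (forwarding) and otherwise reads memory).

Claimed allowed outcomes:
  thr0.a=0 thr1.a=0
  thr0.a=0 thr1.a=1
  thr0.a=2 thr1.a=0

outcome vector order: (thr0.a,thr1.a)
TSO (4): 0/0; 0/1; 2/0; 2/1
TSO∖claimed = {2/1}

missing: thr0.a=2 thr1.a=1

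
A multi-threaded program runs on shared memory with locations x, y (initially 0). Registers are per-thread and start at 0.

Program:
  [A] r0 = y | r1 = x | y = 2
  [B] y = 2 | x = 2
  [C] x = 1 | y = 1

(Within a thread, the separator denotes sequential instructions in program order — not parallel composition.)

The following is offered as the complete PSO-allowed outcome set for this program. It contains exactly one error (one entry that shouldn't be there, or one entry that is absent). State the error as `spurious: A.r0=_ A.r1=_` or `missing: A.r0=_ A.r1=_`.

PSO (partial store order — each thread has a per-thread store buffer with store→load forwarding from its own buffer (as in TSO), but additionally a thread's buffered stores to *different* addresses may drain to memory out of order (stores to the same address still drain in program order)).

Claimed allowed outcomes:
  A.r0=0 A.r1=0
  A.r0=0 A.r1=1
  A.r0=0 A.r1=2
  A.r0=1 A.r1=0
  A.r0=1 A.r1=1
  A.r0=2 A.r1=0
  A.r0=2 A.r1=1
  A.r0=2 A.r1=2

missing: A.r0=1 A.r1=2

outcome vector order: (A.r0,A.r1)
under PSO → (0,0); (0,1); (0,2); (1,0); (1,1); (1,2); (2,0); (2,1); (2,2)
PSO∖claimed = {(1,2)}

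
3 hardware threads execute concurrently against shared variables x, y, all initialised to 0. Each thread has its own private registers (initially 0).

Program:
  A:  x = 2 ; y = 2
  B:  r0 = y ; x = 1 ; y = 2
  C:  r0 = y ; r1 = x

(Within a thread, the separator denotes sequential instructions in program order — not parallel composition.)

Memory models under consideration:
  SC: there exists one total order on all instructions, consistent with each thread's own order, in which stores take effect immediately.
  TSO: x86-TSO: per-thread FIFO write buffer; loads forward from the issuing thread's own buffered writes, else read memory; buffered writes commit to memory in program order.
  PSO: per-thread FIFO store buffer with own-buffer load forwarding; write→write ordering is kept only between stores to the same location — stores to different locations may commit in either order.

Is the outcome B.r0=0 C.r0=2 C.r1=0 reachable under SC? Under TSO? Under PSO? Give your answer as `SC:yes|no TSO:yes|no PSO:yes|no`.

SC:no TSO:no PSO:yes

outcome vector order: (B.r0,C.r0,C.r1)
under SC → <0 0 0> <0 0 1> <0 0 2> <0 2 1> <0 2 2> <2 0 0> <2 0 1> <2 0 2> <2 2 1> <2 2 2>
under TSO → <0 0 0> <0 0 1> <0 0 2> <0 2 1> <0 2 2> <2 0 0> <2 0 1> <2 0 2> <2 2 1> <2 2 2>
under PSO → <0 0 0> <0 0 1> <0 0 2> <0 2 0> <0 2 1> <0 2 2> <2 0 0> <2 0 1> <2 0 2> <2 2 0> <2 2 1> <2 2 2>
target <0 2 0> ∈ {PSO}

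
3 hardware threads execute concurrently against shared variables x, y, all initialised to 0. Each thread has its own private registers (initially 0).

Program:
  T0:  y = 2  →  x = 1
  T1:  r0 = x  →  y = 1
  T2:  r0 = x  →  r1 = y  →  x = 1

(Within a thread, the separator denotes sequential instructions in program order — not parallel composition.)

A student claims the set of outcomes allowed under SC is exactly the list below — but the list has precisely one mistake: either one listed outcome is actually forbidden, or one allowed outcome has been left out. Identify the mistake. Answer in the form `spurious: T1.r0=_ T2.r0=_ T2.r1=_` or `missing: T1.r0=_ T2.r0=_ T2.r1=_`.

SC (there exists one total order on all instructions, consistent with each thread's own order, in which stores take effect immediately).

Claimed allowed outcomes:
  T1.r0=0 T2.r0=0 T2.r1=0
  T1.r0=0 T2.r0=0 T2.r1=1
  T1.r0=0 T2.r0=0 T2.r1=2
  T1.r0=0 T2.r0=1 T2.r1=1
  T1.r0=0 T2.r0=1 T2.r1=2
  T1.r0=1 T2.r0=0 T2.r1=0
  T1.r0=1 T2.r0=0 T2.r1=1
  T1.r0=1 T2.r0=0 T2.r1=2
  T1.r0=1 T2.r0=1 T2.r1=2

outcome vector order: (T1.r0,T2.r0,T2.r1)
under SC → 0/0/0; 0/0/1; 0/0/2; 0/1/1; 0/1/2; 1/0/0; 1/0/1; 1/0/2; 1/1/1; 1/1/2
SC∖claimed = {1/1/1}

missing: T1.r0=1 T2.r0=1 T2.r1=1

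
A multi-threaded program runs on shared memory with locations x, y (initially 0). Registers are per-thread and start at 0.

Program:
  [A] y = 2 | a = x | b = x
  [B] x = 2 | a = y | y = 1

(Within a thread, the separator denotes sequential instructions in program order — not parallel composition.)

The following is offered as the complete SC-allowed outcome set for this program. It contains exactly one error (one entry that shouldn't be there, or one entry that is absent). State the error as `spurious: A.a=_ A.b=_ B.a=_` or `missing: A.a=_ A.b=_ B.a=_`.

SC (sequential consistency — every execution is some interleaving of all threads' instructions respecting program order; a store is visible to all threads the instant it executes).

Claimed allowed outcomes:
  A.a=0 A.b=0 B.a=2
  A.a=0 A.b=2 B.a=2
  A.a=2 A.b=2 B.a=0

outcome vector order: (A.a,A.b,B.a)
[SC] allowed = {<0 0 2> <0 2 2> <2 2 0> <2 2 2>}
SC∖claimed = {<2 2 2>}

missing: A.a=2 A.b=2 B.a=2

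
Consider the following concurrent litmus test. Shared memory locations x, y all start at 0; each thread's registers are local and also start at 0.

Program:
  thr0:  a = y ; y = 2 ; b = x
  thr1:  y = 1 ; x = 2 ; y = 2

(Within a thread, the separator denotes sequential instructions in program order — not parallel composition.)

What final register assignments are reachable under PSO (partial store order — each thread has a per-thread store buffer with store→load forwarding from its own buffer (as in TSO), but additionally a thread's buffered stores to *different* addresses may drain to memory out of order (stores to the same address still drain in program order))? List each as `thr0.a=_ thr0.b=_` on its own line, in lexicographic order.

thr0.a=0 thr0.b=0
thr0.a=0 thr0.b=2
thr0.a=1 thr0.b=0
thr0.a=1 thr0.b=2
thr0.a=2 thr0.b=0
thr0.a=2 thr0.b=2

outcome vector order: (thr0.a,thr0.b)
|PSO outcomes| = 6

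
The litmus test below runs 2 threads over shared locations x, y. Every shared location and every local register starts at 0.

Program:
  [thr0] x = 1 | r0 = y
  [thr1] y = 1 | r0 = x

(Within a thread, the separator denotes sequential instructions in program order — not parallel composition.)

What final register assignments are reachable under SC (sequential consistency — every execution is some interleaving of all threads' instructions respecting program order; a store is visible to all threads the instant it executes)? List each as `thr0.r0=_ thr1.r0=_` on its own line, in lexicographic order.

outcome vector order: (thr0.r0,thr1.r0)
|SC outcomes| = 3

thr0.r0=0 thr1.r0=1
thr0.r0=1 thr1.r0=0
thr0.r0=1 thr1.r0=1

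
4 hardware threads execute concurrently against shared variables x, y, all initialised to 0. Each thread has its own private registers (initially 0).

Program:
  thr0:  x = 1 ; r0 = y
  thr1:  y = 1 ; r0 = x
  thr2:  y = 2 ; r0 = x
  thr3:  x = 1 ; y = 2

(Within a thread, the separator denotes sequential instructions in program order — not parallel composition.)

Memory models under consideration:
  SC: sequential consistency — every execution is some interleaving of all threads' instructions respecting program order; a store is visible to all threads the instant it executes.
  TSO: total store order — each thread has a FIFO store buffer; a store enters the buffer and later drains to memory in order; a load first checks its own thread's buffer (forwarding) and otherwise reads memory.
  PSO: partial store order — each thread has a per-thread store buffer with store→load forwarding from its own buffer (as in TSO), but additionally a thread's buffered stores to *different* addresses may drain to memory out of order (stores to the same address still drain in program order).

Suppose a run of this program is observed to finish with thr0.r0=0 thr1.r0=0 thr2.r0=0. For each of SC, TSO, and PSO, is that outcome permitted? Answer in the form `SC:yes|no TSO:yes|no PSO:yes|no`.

SC:no TSO:yes PSO:yes

outcome vector order: (thr0.r0,thr1.r0,thr2.r0)
SC (9): 0/1/1, 1/0/0, 1/0/1, 1/1/0, 1/1/1, 2/0/0, 2/0/1, 2/1/0, 2/1/1
TSO (12): 0/0/0, 0/0/1, 0/1/0, 0/1/1, 1/0/0, 1/0/1, 1/1/0, 1/1/1, 2/0/0, 2/0/1, 2/1/0, 2/1/1
PSO (12): 0/0/0, 0/0/1, 0/1/0, 0/1/1, 1/0/0, 1/0/1, 1/1/0, 1/1/1, 2/0/0, 2/0/1, 2/1/0, 2/1/1
target 0/0/0 ∈ {TSO,PSO}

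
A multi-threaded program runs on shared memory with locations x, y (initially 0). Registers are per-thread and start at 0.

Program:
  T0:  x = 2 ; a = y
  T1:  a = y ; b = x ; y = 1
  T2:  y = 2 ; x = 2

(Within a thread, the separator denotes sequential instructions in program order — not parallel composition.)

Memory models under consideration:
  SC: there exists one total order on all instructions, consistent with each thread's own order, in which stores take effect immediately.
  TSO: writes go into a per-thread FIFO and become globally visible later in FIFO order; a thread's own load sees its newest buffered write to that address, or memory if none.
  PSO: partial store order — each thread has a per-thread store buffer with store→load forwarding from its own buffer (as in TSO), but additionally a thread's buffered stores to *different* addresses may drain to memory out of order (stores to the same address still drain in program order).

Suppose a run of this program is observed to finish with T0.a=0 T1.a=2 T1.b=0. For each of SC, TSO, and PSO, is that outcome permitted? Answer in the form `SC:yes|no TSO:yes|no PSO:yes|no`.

outcome vector order: (T0.a,T1.a,T1.b)
under SC → 0/0/0 0/0/2 0/2/2 1/0/0 1/0/2 1/2/0 1/2/2 2/0/0 2/0/2 2/2/0 2/2/2
under TSO → 0/0/0 0/0/2 0/2/0 0/2/2 1/0/0 1/0/2 1/2/0 1/2/2 2/0/0 2/0/2 2/2/0 2/2/2
under PSO → 0/0/0 0/0/2 0/2/0 0/2/2 1/0/0 1/0/2 1/2/0 1/2/2 2/0/0 2/0/2 2/2/0 2/2/2
target 0/2/0 ∈ {TSO,PSO}

SC:no TSO:yes PSO:yes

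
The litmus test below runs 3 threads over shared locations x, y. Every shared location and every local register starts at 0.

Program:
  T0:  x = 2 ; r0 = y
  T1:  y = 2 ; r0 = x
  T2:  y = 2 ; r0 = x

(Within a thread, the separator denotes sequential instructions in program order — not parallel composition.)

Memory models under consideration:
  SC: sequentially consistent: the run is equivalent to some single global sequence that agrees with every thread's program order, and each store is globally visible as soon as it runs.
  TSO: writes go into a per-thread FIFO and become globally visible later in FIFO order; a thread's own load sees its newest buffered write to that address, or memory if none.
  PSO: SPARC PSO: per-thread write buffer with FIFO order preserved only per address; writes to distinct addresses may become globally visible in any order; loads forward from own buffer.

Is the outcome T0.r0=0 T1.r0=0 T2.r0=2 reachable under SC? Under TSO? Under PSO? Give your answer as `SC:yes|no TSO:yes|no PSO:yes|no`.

SC:no TSO:yes PSO:yes

outcome vector order: (T0.r0,T1.r0,T2.r0)
SC (5): 0/2/2; 2/0/0; 2/0/2; 2/2/0; 2/2/2
TSO (8): 0/0/0; 0/0/2; 0/2/0; 0/2/2; 2/0/0; 2/0/2; 2/2/0; 2/2/2
PSO (8): 0/0/0; 0/0/2; 0/2/0; 0/2/2; 2/0/0; 2/0/2; 2/2/0; 2/2/2
target 0/0/2 ∈ {TSO,PSO}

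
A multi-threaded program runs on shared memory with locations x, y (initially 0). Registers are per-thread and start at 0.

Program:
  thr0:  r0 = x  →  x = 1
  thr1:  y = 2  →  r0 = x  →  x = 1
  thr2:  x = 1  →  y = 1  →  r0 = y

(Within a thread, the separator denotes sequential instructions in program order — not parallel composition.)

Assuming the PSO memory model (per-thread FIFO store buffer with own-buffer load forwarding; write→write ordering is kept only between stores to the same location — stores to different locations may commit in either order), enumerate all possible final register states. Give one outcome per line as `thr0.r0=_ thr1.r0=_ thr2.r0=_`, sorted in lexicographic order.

outcome vector order: (thr0.r0,thr1.r0,thr2.r0)
|PSO outcomes| = 8

thr0.r0=0 thr1.r0=0 thr2.r0=1
thr0.r0=0 thr1.r0=0 thr2.r0=2
thr0.r0=0 thr1.r0=1 thr2.r0=1
thr0.r0=0 thr1.r0=1 thr2.r0=2
thr0.r0=1 thr1.r0=0 thr2.r0=1
thr0.r0=1 thr1.r0=0 thr2.r0=2
thr0.r0=1 thr1.r0=1 thr2.r0=1
thr0.r0=1 thr1.r0=1 thr2.r0=2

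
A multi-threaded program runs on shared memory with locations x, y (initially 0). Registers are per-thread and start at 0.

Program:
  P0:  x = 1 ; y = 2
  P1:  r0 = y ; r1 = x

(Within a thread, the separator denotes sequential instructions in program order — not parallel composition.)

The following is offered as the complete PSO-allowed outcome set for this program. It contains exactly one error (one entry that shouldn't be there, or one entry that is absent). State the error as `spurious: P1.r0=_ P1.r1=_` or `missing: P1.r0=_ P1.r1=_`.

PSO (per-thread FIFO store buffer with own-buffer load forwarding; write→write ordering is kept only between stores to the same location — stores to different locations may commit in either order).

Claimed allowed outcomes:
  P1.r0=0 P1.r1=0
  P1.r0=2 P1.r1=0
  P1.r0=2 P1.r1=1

missing: P1.r0=0 P1.r1=1

outcome vector order: (P1.r0,P1.r1)
under PSO → <0 0>; <0 1>; <2 0>; <2 1>
PSO∖claimed = {<0 1>}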